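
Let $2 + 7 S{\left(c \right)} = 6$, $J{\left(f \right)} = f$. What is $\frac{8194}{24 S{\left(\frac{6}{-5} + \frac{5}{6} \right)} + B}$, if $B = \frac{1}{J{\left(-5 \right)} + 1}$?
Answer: $\frac{229432}{377} \approx 608.57$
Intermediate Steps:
$S{\left(c \right)} = \frac{4}{7}$ ($S{\left(c \right)} = - \frac{2}{7} + \frac{1}{7} \cdot 6 = - \frac{2}{7} + \frac{6}{7} = \frac{4}{7}$)
$B = - \frac{1}{4}$ ($B = \frac{1}{-5 + 1} = \frac{1}{-4} = - \frac{1}{4} \approx -0.25$)
$\frac{8194}{24 S{\left(\frac{6}{-5} + \frac{5}{6} \right)} + B} = \frac{8194}{24 \cdot \frac{4}{7} - \frac{1}{4}} = \frac{8194}{\frac{96}{7} - \frac{1}{4}} = \frac{8194}{\frac{377}{28}} = 8194 \cdot \frac{28}{377} = \frac{229432}{377}$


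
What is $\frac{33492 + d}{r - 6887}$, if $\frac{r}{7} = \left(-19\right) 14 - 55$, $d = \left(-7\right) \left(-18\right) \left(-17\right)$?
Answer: $- \frac{15675}{4567} \approx -3.4322$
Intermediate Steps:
$d = -2142$ ($d = 126 \left(-17\right) = -2142$)
$r = -2247$ ($r = 7 \left(\left(-19\right) 14 - 55\right) = 7 \left(-266 - 55\right) = 7 \left(-321\right) = -2247$)
$\frac{33492 + d}{r - 6887} = \frac{33492 - 2142}{-2247 - 6887} = \frac{31350}{-9134} = 31350 \left(- \frac{1}{9134}\right) = - \frac{15675}{4567}$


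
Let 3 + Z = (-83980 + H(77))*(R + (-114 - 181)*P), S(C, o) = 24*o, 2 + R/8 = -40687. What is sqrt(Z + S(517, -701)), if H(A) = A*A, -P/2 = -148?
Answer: 3*sqrt(3580214845) ≈ 1.7950e+5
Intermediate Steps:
P = 296 (P = -2*(-148) = 296)
R = -325512 (R = -16 + 8*(-40687) = -16 - 325496 = -325512)
H(A) = A**2
Z = 32221950429 (Z = -3 + (-83980 + 77**2)*(-325512 + (-114 - 181)*296) = -3 + (-83980 + 5929)*(-325512 - 295*296) = -3 - 78051*(-325512 - 87320) = -3 - 78051*(-412832) = -3 + 32221950432 = 32221950429)
sqrt(Z + S(517, -701)) = sqrt(32221950429 + 24*(-701)) = sqrt(32221950429 - 16824) = sqrt(32221933605) = 3*sqrt(3580214845)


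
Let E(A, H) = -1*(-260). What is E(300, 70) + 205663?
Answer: 205923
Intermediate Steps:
E(A, H) = 260
E(300, 70) + 205663 = 260 + 205663 = 205923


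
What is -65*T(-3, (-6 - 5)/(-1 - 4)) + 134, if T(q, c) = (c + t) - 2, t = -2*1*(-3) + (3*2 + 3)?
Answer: -854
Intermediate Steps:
t = 15 (t = -2*(-3) + (6 + 3) = 6 + 9 = 15)
T(q, c) = 13 + c (T(q, c) = (c + 15) - 2 = (15 + c) - 2 = 13 + c)
-65*T(-3, (-6 - 5)/(-1 - 4)) + 134 = -65*(13 + (-6 - 5)/(-1 - 4)) + 134 = -65*(13 - 11/(-5)) + 134 = -65*(13 - 11*(-⅕)) + 134 = -65*(13 + 11/5) + 134 = -65*76/5 + 134 = -988 + 134 = -854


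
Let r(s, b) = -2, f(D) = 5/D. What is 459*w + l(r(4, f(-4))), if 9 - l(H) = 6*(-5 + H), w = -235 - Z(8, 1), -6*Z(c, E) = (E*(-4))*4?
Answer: -109038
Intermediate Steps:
Z(c, E) = 8*E/3 (Z(c, E) = -E*(-4)*4/6 = -(-4*E)*4/6 = -(-8)*E/3 = 8*E/3)
w = -713/3 (w = -235 - 8/3 = -713/3 ≈ -237.67)
l(H) = 39 - 6*H (l(H) = 9 - 6*(-5 + H) = 9 - (-30 + 6*H) = 9 + (30 - 6*H) = 39 - 6*H)
459*w + l(r(4, f(-4))) = 459*(-713/3) + (39 - 6*(-2)) = -109089 + (39 + 12) = -109089 + 51 = -109038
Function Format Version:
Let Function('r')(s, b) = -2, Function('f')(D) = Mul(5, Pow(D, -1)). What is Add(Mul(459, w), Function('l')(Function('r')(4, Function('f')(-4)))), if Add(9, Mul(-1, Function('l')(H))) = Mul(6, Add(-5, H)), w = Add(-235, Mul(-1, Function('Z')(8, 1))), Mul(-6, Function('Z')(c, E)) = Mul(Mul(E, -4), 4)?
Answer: -109038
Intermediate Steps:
Function('Z')(c, E) = Mul(Rational(8, 3), E) (Function('Z')(c, E) = Mul(Rational(-1, 6), Mul(Mul(E, -4), 4)) = Mul(Rational(-1, 6), Mul(Mul(-4, E), 4)) = Mul(Rational(-1, 6), Mul(-16, E)) = Mul(Rational(8, 3), E))
w = Rational(-713, 3) (w = Add(-235, Mul(-1, Mul(Rational(8, 3), 1))) = Add(-235, Mul(-1, Rational(8, 3))) = Add(-235, Rational(-8, 3)) = Rational(-713, 3) ≈ -237.67)
Function('l')(H) = Add(39, Mul(-6, H)) (Function('l')(H) = Add(9, Mul(-1, Mul(6, Add(-5, H)))) = Add(9, Mul(-1, Add(-30, Mul(6, H)))) = Add(9, Add(30, Mul(-6, H))) = Add(39, Mul(-6, H)))
Add(Mul(459, w), Function('l')(Function('r')(4, Function('f')(-4)))) = Add(Mul(459, Rational(-713, 3)), Add(39, Mul(-6, -2))) = Add(-109089, Add(39, 12)) = Add(-109089, 51) = -109038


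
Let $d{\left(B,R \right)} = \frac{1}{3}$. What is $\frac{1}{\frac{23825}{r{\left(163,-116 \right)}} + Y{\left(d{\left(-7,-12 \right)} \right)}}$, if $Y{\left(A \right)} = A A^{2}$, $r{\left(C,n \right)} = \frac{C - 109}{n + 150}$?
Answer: $\frac{27}{405026} \approx 6.6662 \cdot 10^{-5}$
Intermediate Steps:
$d{\left(B,R \right)} = \frac{1}{3}$
$r{\left(C,n \right)} = \frac{-109 + C}{150 + n}$
$Y{\left(A \right)} = A^{3}$
$\frac{1}{\frac{23825}{r{\left(163,-116 \right)}} + Y{\left(d{\left(-7,-12 \right)} \right)}} = \frac{1}{\frac{23825}{\frac{1}{150 - 116} \left(-109 + 163\right)} + \left(\frac{1}{3}\right)^{3}} = \frac{1}{\frac{23825}{\frac{1}{34} \cdot 54} + \frac{1}{27}} = \frac{1}{\frac{23825}{\frac{27}{17}} + \frac{1}{27}} = \frac{1}{23825 \cdot \frac{17}{27} + \frac{1}{27}} = \frac{1}{\frac{405025}{27} + \frac{1}{27}} = \frac{1}{\frac{405026}{27}} = \frac{27}{405026}$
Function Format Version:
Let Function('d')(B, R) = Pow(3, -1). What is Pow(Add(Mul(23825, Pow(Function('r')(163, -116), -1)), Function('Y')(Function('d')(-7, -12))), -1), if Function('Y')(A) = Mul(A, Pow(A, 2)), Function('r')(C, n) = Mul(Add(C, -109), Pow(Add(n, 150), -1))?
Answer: Rational(27, 405026) ≈ 6.6662e-5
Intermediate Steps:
Function('d')(B, R) = Rational(1, 3)
Function('r')(C, n) = Mul(Pow(Add(150, n), -1), Add(-109, C)) (Function('r')(C, n) = Mul(Add(-109, C), Pow(Add(150, n), -1)) = Mul(Pow(Add(150, n), -1), Add(-109, C)))
Function('Y')(A) = Pow(A, 3)
Pow(Add(Mul(23825, Pow(Function('r')(163, -116), -1)), Function('Y')(Function('d')(-7, -12))), -1) = Pow(Add(Mul(23825, Pow(Mul(Pow(Add(150, -116), -1), Add(-109, 163)), -1)), Pow(Rational(1, 3), 3)), -1) = Pow(Add(Mul(23825, Pow(Mul(Pow(34, -1), 54), -1)), Rational(1, 27)), -1) = Pow(Add(Mul(23825, Pow(Mul(Rational(1, 34), 54), -1)), Rational(1, 27)), -1) = Pow(Add(Mul(23825, Pow(Rational(27, 17), -1)), Rational(1, 27)), -1) = Pow(Add(Mul(23825, Rational(17, 27)), Rational(1, 27)), -1) = Pow(Add(Rational(405025, 27), Rational(1, 27)), -1) = Pow(Rational(405026, 27), -1) = Rational(27, 405026)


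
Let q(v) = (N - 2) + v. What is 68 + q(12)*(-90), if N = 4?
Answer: -1192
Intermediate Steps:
q(v) = 2 + v (q(v) = (4 - 2) + v = 2 + v)
68 + q(12)*(-90) = 68 + (2 + 12)*(-90) = 68 + 14*(-90) = 68 - 1260 = -1192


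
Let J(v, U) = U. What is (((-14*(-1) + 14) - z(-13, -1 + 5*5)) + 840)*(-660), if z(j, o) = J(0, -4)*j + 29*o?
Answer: -79200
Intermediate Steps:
z(j, o) = -4*j + 29*o
(((-14*(-1) + 14) - z(-13, -1 + 5*5)) + 840)*(-660) = (((-14*(-1) + 14) - (-4*(-13) + 29*(-1 + 5*5))) + 840)*(-660) = (((14 + 14) - (52 + 29*(-1 + 25))) + 840)*(-660) = ((28 - (52 + 29*24)) + 840)*(-660) = ((28 - (52 + 696)) + 840)*(-660) = ((28 - 1*748) + 840)*(-660) = ((28 - 748) + 840)*(-660) = (-720 + 840)*(-660) = 120*(-660) = -79200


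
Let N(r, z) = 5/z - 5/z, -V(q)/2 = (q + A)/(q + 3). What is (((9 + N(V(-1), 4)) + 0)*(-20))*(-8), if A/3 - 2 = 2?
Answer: 1440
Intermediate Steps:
A = 12 (A = 6 + 3*2 = 6 + 6 = 12)
V(q) = -2*(12 + q)/(3 + q) (V(q) = -2*(q + 12)/(q + 3) = -2*(12 + q)/(3 + q))
N(r, z) = 0
(((9 + N(V(-1), 4)) + 0)*(-20))*(-8) = (((9 + 0) + 0)*(-20))*(-8) = ((9 + 0)*(-20))*(-8) = (9*(-20))*(-8) = -180*(-8) = 1440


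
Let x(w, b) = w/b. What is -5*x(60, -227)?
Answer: 300/227 ≈ 1.3216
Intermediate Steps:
-5*x(60, -227) = -300/(-227) = -300*(-1)/227 = -5*(-60/227) = 300/227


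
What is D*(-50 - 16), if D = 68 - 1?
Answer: -4422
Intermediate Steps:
D = 67
D*(-50 - 16) = 67*(-50 - 16) = 67*(-66) = -4422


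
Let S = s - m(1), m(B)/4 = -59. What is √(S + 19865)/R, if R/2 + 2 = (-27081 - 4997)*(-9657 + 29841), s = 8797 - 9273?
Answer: -5*√785/1294924708 ≈ -1.0818e-7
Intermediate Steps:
s = -476
m(B) = -236 (m(B) = 4*(-59) = -236)
S = -240 (S = -476 - 1*(-236) = -476 + 236 = -240)
R = -1294924708 (R = -4 + 2*((-27081 - 4997)*(-9657 + 29841)) = -4 + 2*(-32078*20184) = -4 + 2*(-647462352) = -4 - 1294924704 = -1294924708)
√(S + 19865)/R = √(-240 + 19865)/(-1294924708) = √19625*(-1/1294924708) = (5*√785)*(-1/1294924708) = -5*√785/1294924708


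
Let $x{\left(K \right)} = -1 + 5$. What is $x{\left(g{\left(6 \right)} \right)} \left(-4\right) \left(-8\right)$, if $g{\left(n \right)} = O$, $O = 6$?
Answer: $128$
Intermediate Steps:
$g{\left(n \right)} = 6$
$x{\left(K \right)} = 4$
$x{\left(g{\left(6 \right)} \right)} \left(-4\right) \left(-8\right) = 4 \left(-4\right) \left(-8\right) = \left(-16\right) \left(-8\right) = 128$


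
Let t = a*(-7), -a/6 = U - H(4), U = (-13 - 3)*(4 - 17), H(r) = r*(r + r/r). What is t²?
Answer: 62346816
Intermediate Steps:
H(r) = r*(1 + r) (H(r) = r*(r + 1) = r*(1 + r))
U = 208 (U = -16*(-13) = 208)
a = -1128 (a = -6*(208 - 4*(1 + 4)) = -6*(208 - 4*5) = -6*(208 - 1*20) = -6*(208 - 20) = -6*188 = -1128)
t = 7896 (t = -1128*(-7) = 7896)
t² = 7896² = 62346816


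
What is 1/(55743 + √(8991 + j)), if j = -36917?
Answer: 55743/3107309975 - I*√27926/3107309975 ≈ 1.7939e-5 - 5.378e-8*I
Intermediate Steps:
1/(55743 + √(8991 + j)) = 1/(55743 + √(8991 - 36917)) = 1/(55743 + √(-27926)) = 1/(55743 + I*√27926)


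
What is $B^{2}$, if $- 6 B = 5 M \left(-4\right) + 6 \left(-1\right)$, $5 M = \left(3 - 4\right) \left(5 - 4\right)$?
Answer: $\frac{1}{9} \approx 0.11111$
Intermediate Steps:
$M = - \frac{1}{5}$ ($M = \frac{\left(3 - 4\right) \left(5 - 4\right)}{5} = \frac{\left(-1\right) 1}{5} = \frac{1}{5} \left(-1\right) = - \frac{1}{5} \approx -0.2$)
$B = \frac{1}{3}$ ($B = - \frac{5 \left(\left(- \frac{1}{5}\right) \left(-4\right)\right) + 6 \left(-1\right)}{6} = - \frac{5 \cdot \frac{4}{5} - 6}{6} = - \frac{4 - 6}{6} = \left(- \frac{1}{6}\right) \left(-2\right) = \frac{1}{3} \approx 0.33333$)
$B^{2} = \left(\frac{1}{3}\right)^{2} = \frac{1}{9}$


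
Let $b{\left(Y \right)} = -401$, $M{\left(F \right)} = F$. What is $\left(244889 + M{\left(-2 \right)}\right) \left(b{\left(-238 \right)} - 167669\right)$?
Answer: $-41158158090$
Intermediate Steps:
$\left(244889 + M{\left(-2 \right)}\right) \left(b{\left(-238 \right)} - 167669\right) = \left(244889 - 2\right) \left(-401 - 167669\right) = 244887 \left(-168070\right) = -41158158090$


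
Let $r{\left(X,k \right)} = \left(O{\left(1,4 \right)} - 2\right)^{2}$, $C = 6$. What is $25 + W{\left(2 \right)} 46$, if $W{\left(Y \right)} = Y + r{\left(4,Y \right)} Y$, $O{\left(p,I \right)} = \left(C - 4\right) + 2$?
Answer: $485$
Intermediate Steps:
$O{\left(p,I \right)} = 4$ ($O{\left(p,I \right)} = \left(6 - 4\right) + 2 = 2 + 2 = 4$)
$r{\left(X,k \right)} = 4$ ($r{\left(X,k \right)} = \left(4 - 2\right)^{2} = 2^{2} = 4$)
$W{\left(Y \right)} = 5 Y$ ($W{\left(Y \right)} = Y + 4 Y = 5 Y$)
$25 + W{\left(2 \right)} 46 = 25 + 5 \cdot 2 \cdot 46 = 25 + 10 \cdot 46 = 25 + 460 = 485$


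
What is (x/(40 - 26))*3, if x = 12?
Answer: 18/7 ≈ 2.5714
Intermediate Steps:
(x/(40 - 26))*3 = (12/(40 - 26))*3 = (12/14)*3 = ((1/14)*12)*3 = (6/7)*3 = 18/7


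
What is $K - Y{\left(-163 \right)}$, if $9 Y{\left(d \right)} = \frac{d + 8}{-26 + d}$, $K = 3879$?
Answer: $\frac{6598024}{1701} \approx 3878.9$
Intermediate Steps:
$Y{\left(d \right)} = \frac{8 + d}{9 \left(-26 + d\right)}$ ($Y{\left(d \right)} = \frac{\left(d + 8\right) \frac{1}{-26 + d}}{9} = \frac{\left(8 + d\right) \frac{1}{-26 + d}}{9} = \frac{\frac{1}{-26 + d} \left(8 + d\right)}{9} = \frac{8 + d}{9 \left(-26 + d\right)}$)
$K - Y{\left(-163 \right)} = 3879 - \frac{8 - 163}{9 \left(-26 - 163\right)} = 3879 - \frac{1}{9} \frac{1}{-189} \left(-155\right) = 3879 - \frac{1}{9} \left(- \frac{1}{189}\right) \left(-155\right) = 3879 - \frac{155}{1701} = \frac{6598024}{1701}$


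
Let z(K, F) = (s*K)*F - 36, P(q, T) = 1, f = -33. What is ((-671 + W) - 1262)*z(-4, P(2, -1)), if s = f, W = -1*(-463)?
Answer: -141120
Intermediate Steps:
W = 463
s = -33
z(K, F) = -36 - 33*F*K (z(K, F) = (-33*K)*F - 36 = -33*F*K - 36 = -36 - 33*F*K)
((-671 + W) - 1262)*z(-4, P(2, -1)) = ((-671 + 463) - 1262)*(-36 - 33*1*(-4)) = (-208 - 1262)*(-36 + 132) = -1470*96 = -141120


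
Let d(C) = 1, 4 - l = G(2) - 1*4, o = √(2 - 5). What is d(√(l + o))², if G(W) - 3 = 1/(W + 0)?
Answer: 1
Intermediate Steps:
G(W) = 3 + 1/W (G(W) = 3 + 1/(W + 0) = 3 + 1/W)
o = I*√3 (o = √(-3) = I*√3 ≈ 1.732*I)
l = 9/2 (l = 4 - ((3 + 1/2) - 1*4) = 4 - ((3 + ½) - 4) = 4 - (7/2 - 4) = 4 - 1*(-½) = 4 + ½ = 9/2 ≈ 4.5000)
d(√(l + o))² = 1² = 1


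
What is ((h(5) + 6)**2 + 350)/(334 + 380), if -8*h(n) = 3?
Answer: 24425/45696 ≈ 0.53451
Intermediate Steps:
h(n) = -3/8 (h(n) = -1/8*3 = -3/8)
((h(5) + 6)**2 + 350)/(334 + 380) = ((-3/8 + 6)**2 + 350)/(334 + 380) = ((45/8)**2 + 350)/714 = (2025/64 + 350)*(1/714) = (24425/64)*(1/714) = 24425/45696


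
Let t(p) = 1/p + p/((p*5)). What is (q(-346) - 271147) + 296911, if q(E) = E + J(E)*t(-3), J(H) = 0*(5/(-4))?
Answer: 25418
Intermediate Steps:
J(H) = 0 (J(H) = 0*(5*(-¼)) = 0*(-5/4) = 0)
t(p) = ⅕ + 1/p (t(p) = 1/p + p/((5*p)) = 1/p + p*(1/(5*p)) = 1/p + ⅕ = ⅕ + 1/p)
q(E) = E (q(E) = E + 0*((⅕)*(5 - 3)/(-3)) = E + 0*((⅕)*(-⅓)*2) = E + 0*(-2/15) = E + 0 = E)
(q(-346) - 271147) + 296911 = (-346 - 271147) + 296911 = -271493 + 296911 = 25418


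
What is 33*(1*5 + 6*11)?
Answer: 2343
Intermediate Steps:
33*(1*5 + 6*11) = 33*(5 + 66) = 33*71 = 2343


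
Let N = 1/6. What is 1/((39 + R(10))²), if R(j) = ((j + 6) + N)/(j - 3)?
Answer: 1764/3010225 ≈ 0.00058600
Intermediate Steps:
N = ⅙ ≈ 0.16667
R(j) = (37/6 + j)/(-3 + j) (R(j) = ((j + 6) + ⅙)/(j - 3) = ((6 + j) + ⅙)/(-3 + j) = (37/6 + j)/(-3 + j))
1/((39 + R(10))²) = 1/((39 + (37/6 + 10)/(-3 + 10))²) = 1/((39 + (97/6)/7)²) = 1/((39 + (⅐)*(97/6))²) = 1/((39 + 97/42)²) = 1/((1735/42)²) = 1/(3010225/1764) = 1764/3010225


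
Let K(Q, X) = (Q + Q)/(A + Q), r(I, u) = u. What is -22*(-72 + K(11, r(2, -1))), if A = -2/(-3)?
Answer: 53988/35 ≈ 1542.5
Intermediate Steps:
A = ⅔ (A = -2*(-⅓) = ⅔ ≈ 0.66667)
K(Q, X) = 2*Q/(⅔ + Q) (K(Q, X) = (Q + Q)/(⅔ + Q) = (2*Q)/(⅔ + Q) = 2*Q/(⅔ + Q))
-22*(-72 + K(11, r(2, -1))) = -22*(-72 + 6*11/(2 + 3*11)) = -22*(-72 + 6*11/(2 + 33)) = -22*(-72 + 6*11/35) = -22*(-72 + 6*11*(1/35)) = -22*(-72 + 66/35) = -22*(-2454/35) = 53988/35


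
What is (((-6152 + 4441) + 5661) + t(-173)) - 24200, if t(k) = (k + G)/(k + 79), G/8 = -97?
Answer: -1902551/94 ≈ -20240.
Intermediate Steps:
G = -776 (G = 8*(-97) = -776)
t(k) = (-776 + k)/(79 + k) (t(k) = (k - 776)/(k + 79) = (-776 + k)/(79 + k))
(((-6152 + 4441) + 5661) + t(-173)) - 24200 = (((-6152 + 4441) + 5661) + (-776 - 173)/(79 - 173)) - 24200 = ((-1711 + 5661) - 949/(-94)) - 24200 = (3950 - 1/94*(-949)) - 24200 = (3950 + 949/94) - 24200 = 372249/94 - 24200 = -1902551/94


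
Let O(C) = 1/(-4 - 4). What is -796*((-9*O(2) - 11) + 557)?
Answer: -871023/2 ≈ -4.3551e+5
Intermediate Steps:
O(C) = -⅛ (O(C) = 1/(-8) = -⅛)
-796*((-9*O(2) - 11) + 557) = -796*((-9*(-⅛) - 11) + 557) = -796*((9/8 - 11) + 557) = -796*(-79/8 + 557) = -796*4377/8 = -871023/2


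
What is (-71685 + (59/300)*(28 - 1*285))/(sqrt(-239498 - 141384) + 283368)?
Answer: -4306685899/17012246675 + 364757*I*sqrt(380882)/408293920200 ≈ -0.25315 + 0.00055135*I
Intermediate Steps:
(-71685 + (59/300)*(28 - 1*285))/(sqrt(-239498 - 141384) + 283368) = (-71685 + (59*(1/300))*(28 - 285))/(sqrt(-380882) + 283368) = (-71685 + (59/300)*(-257))/(I*sqrt(380882) + 283368) = (-71685 - 15163/300)/(283368 + I*sqrt(380882)) = -21520663/(300*(283368 + I*sqrt(380882)))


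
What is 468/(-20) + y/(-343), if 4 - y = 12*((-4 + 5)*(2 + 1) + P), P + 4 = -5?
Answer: -40511/1715 ≈ -23.622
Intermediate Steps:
P = -9 (P = -4 - 5 = -9)
y = 76 (y = 4 - 12*((-4 + 5)*(2 + 1) - 9) = 4 - 12*(1*3 - 9) = 4 - 12*(3 - 9) = 4 - 12*(-6) = 4 - 1*(-72) = 4 + 72 = 76)
468/(-20) + y/(-343) = 468/(-20) + 76/(-343) = 468*(-1/20) + 76*(-1/343) = -117/5 - 76/343 = -40511/1715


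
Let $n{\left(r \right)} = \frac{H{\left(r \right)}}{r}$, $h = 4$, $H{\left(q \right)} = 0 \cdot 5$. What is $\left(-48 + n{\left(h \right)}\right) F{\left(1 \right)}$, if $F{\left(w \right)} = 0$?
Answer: $0$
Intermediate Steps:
$H{\left(q \right)} = 0$
$n{\left(r \right)} = 0$ ($n{\left(r \right)} = \frac{0}{r} = 0$)
$\left(-48 + n{\left(h \right)}\right) F{\left(1 \right)} = \left(-48 + 0\right) 0 = \left(-48\right) 0 = 0$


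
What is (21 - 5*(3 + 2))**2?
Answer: 16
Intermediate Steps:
(21 - 5*(3 + 2))**2 = (21 - 5*5)**2 = (21 - 25)**2 = (-4)**2 = 16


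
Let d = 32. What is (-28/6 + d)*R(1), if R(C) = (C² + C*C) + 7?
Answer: 246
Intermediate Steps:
R(C) = 7 + 2*C² (R(C) = (C² + C²) + 7 = 2*C² + 7 = 7 + 2*C²)
(-28/6 + d)*R(1) = (-28/6 + 32)*(7 + 2*1²) = (-28*⅙ + 32)*(7 + 2*1) = (-14/3 + 32)*(7 + 2) = (82/3)*9 = 246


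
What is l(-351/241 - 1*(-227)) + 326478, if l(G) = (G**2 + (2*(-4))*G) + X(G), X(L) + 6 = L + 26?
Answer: 21826206502/58081 ≈ 3.7579e+5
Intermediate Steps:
X(L) = 20 + L (X(L) = -6 + (L + 26) = -6 + (26 + L) = 20 + L)
l(G) = 20 + G**2 - 7*G (l(G) = (G**2 + (2*(-4))*G) + (20 + G) = (G**2 - 8*G) + (20 + G) = 20 + G**2 - 7*G)
l(-351/241 - 1*(-227)) + 326478 = (20 + (-351/241 - 1*(-227))**2 - 7*(-351/241 - 1*(-227))) + 326478 = (20 + (-351*1/241 + 227)**2 - 7*(-351*1/241 + 227)) + 326478 = (20 + (-351/241 + 227)**2 - 7*(-351/241 + 227)) + 326478 = (20 + (54356/241)**2 - 7*54356/241) + 326478 = (20 + 2954574736/58081 - 380492/241) + 326478 = 2864037784/58081 + 326478 = 21826206502/58081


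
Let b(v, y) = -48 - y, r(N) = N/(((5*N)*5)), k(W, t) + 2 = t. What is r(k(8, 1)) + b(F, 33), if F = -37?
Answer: -2024/25 ≈ -80.960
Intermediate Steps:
k(W, t) = -2 + t
r(N) = 1/25 (r(N) = N/((25*N)) = N*(1/(25*N)) = 1/25)
r(k(8, 1)) + b(F, 33) = 1/25 + (-48 - 1*33) = 1/25 + (-48 - 33) = 1/25 - 81 = -2024/25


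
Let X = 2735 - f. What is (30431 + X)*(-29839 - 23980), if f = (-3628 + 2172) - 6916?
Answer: -2235533622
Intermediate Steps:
f = -8372 (f = -1456 - 6916 = -8372)
X = 11107 (X = 2735 - 1*(-8372) = 2735 + 8372 = 11107)
(30431 + X)*(-29839 - 23980) = (30431 + 11107)*(-29839 - 23980) = 41538*(-53819) = -2235533622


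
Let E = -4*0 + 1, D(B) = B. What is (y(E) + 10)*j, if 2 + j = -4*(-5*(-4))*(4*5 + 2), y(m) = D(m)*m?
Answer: -19382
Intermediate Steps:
E = 1 (E = 0 + 1 = 1)
y(m) = m² (y(m) = m*m = m²)
j = -1762 (j = -2 - 4*(-5*(-4))*(4*5 + 2) = -2 - 80*(20 + 2) = -2 - 80*22 = -2 - 4*440 = -2 - 1760 = -1762)
(y(E) + 10)*j = (1² + 10)*(-1762) = (1 + 10)*(-1762) = 11*(-1762) = -19382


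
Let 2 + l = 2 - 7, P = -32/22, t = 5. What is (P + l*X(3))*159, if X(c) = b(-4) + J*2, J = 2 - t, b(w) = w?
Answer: 119886/11 ≈ 10899.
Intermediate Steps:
J = -3 (J = 2 - 1*5 = 2 - 5 = -3)
X(c) = -10 (X(c) = -4 - 3*2 = -4 - 6 = -10)
P = -16/11 (P = -32*1/22 = -16/11 ≈ -1.4545)
l = -7 (l = -2 + (2 - 7) = -2 - 5 = -7)
(P + l*X(3))*159 = (-16/11 - 7*(-10))*159 = (-16/11 + 70)*159 = (754/11)*159 = 119886/11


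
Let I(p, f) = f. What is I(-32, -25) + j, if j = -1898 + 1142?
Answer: -781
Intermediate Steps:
j = -756
I(-32, -25) + j = -25 - 756 = -781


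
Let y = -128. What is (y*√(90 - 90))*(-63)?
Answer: 0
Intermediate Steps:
(y*√(90 - 90))*(-63) = -128*√(90 - 90)*(-63) = -128*√0*(-63) = -128*0*(-63) = 0*(-63) = 0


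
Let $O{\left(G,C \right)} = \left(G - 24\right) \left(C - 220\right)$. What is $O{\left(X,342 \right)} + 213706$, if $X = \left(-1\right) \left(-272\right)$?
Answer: $243962$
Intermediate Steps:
$X = 272$
$O{\left(G,C \right)} = \left(-220 + C\right) \left(-24 + G\right)$ ($O{\left(G,C \right)} = \left(-24 + G\right) \left(-220 + C\right) = \left(-220 + C\right) \left(-24 + G\right)$)
$O{\left(X,342 \right)} + 213706 = \left(5280 - 59840 - 8208 + 342 \cdot 272\right) + 213706 = \left(5280 - 59840 - 8208 + 93024\right) + 213706 = 30256 + 213706 = 243962$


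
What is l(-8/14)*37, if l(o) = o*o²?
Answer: -2368/343 ≈ -6.9038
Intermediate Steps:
l(o) = o³
l(-8/14)*37 = (-8/14)³*37 = (-8*1/14)³*37 = (-4/7)³*37 = -64/343*37 = -2368/343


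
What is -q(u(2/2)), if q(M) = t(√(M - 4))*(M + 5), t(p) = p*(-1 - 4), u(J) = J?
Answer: 30*I*√3 ≈ 51.962*I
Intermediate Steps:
t(p) = -5*p (t(p) = p*(-5) = -5*p)
q(M) = -5*√(-4 + M)*(5 + M) (q(M) = (-5*√(M - 4))*(M + 5) = (-5*√(-4 + M))*(5 + M) = -5*√(-4 + M)*(5 + M))
-q(u(2/2)) = -5*√(-4 + 2/2)*(-5 - 2/2) = -5*√(-4 + 2*(½))*(-5 - 2/2) = -5*√(-4 + 1)*(-5 - 1*1) = -5*√(-3)*(-5 - 1) = -5*I*√3*(-6) = -(-30)*I*√3 = 30*I*√3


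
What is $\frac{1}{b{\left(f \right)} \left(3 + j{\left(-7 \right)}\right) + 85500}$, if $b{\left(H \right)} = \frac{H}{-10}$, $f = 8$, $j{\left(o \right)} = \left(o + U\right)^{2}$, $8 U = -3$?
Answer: $\frac{80}{6836327} \approx 1.1702 \cdot 10^{-5}$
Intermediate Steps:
$U = - \frac{3}{8}$ ($U = \frac{1}{8} \left(-3\right) = - \frac{3}{8} \approx -0.375$)
$j{\left(o \right)} = \left(- \frac{3}{8} + o\right)^{2}$ ($j{\left(o \right)} = \left(o - \frac{3}{8}\right)^{2} = \left(- \frac{3}{8} + o\right)^{2}$)
$b{\left(H \right)} = - \frac{H}{10}$ ($b{\left(H \right)} = H \left(- \frac{1}{10}\right) = - \frac{H}{10}$)
$\frac{1}{b{\left(f \right)} \left(3 + j{\left(-7 \right)}\right) + 85500} = \frac{1}{\left(- \frac{1}{10}\right) 8 \left(3 + \frac{\left(-3 + 8 \left(-7\right)\right)^{2}}{64}\right) + 85500} = \frac{1}{- \frac{4 \left(3 + \frac{\left(-3 - 56\right)^{2}}{64}\right)}{5} + 85500} = \frac{1}{- \frac{4 \left(3 + \frac{\left(-59\right)^{2}}{64}\right)}{5} + 85500} = \frac{1}{- \frac{4 \left(3 + \frac{1}{64} \cdot 3481\right)}{5} + 85500} = \frac{1}{- \frac{4 \left(3 + \frac{3481}{64}\right)}{5} + 85500} = \frac{1}{\left(- \frac{4}{5}\right) \frac{3673}{64} + 85500} = \frac{1}{- \frac{3673}{80} + 85500} = \frac{1}{\frac{6836327}{80}} = \frac{80}{6836327}$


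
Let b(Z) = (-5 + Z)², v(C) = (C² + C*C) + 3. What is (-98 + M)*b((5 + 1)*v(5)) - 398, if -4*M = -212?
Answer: -4409003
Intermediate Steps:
M = 53 (M = -¼*(-212) = 53)
v(C) = 3 + 2*C² (v(C) = (C² + C²) + 3 = 2*C² + 3 = 3 + 2*C²)
(-98 + M)*b((5 + 1)*v(5)) - 398 = (-98 + 53)*(-5 + (5 + 1)*(3 + 2*5²))² - 398 = -45*(-5 + 6*(3 + 2*25))² - 398 = -45*(-5 + 6*(3 + 50))² - 398 = -45*(-5 + 6*53)² - 398 = -45*(-5 + 318)² - 398 = -45*313² - 398 = -45*97969 - 398 = -4408605 - 398 = -4409003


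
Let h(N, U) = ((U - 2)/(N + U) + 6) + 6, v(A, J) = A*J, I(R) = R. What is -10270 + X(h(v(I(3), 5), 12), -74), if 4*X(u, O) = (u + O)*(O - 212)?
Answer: -158314/27 ≈ -5863.5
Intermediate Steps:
h(N, U) = 12 + (-2 + U)/(N + U) (h(N, U) = ((-2 + U)/(N + U) + 6) + 6 = (6 + (-2 + U)/(N + U)) + 6 = 12 + (-2 + U)/(N + U))
X(u, O) = (-212 + O)*(O + u)/4 (X(u, O) = ((u + O)*(O - 212))/4 = ((O + u)*(-212 + O))/4 = ((-212 + O)*(O + u))/4 = (-212 + O)*(O + u)/4)
-10270 + X(h(v(I(3), 5), 12), -74) = -10270 + (-53*(-74) - 53*(-2 + 12*(3*5) + 13*12)/(3*5 + 12) + (¼)*(-74)² + (¼)*(-74)*((-2 + 12*(3*5) + 13*12)/(3*5 + 12))) = -10270 + (3922 - 53*(-2 + 12*15 + 156)/(15 + 12) + (¼)*5476 + (¼)*(-74)*((-2 + 12*15 + 156)/(15 + 12))) = -10270 + (3922 - 53*(-2 + 180 + 156)/27 + 1369 + (¼)*(-74)*((-2 + 180 + 156)/27)) = -10270 + (3922 - 53*334/27 + 1369 + (¼)*(-74)*((1/27)*334)) = -10270 + (3922 - 53*334/27 + 1369 + (¼)*(-74)*(334/27)) = -10270 + (3922 - 17702/27 + 1369 - 6179/27) = -10270 + 118976/27 = -158314/27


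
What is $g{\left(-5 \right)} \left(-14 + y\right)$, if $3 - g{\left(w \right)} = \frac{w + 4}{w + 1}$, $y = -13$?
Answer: $- \frac{297}{4} \approx -74.25$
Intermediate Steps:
$g{\left(w \right)} = 3 - \frac{4 + w}{1 + w}$ ($g{\left(w \right)} = 3 - \frac{w + 4}{w + 1} = 3 - \frac{4 + w}{1 + w}$)
$g{\left(-5 \right)} \left(-14 + y\right) = \frac{-1 + 2 \left(-5\right)}{1 - 5} \left(-14 - 13\right) = \frac{-1 - 10}{-4} \left(-27\right) = \left(- \frac{1}{4}\right) \left(-11\right) \left(-27\right) = \frac{11}{4} \left(-27\right) = - \frac{297}{4}$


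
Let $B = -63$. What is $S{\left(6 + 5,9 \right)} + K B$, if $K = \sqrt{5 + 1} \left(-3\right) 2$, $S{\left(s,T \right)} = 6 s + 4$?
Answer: $70 + 378 \sqrt{6} \approx 995.91$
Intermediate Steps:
$S{\left(s,T \right)} = 4 + 6 s$
$K = - 6 \sqrt{6}$ ($K = \sqrt{6} \left(-3\right) 2 = - 3 \sqrt{6} \cdot 2 = - 6 \sqrt{6} \approx -14.697$)
$S{\left(6 + 5,9 \right)} + K B = \left(4 + 6 \left(6 + 5\right)\right) + - 6 \sqrt{6} \left(-63\right) = \left(4 + 6 \cdot 11\right) + 378 \sqrt{6} = \left(4 + 66\right) + 378 \sqrt{6} = 70 + 378 \sqrt{6}$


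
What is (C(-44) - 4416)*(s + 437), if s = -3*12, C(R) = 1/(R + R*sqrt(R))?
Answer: 401*(-388608*sqrt(11) + 194305*I)/(44*(-I + 2*sqrt(11))) ≈ -1.7708e+6 + 1.3434*I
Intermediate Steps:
C(R) = 1/(R + R**(3/2))
s = -36
(C(-44) - 4416)*(s + 437) = (1/(-44 + (-44)**(3/2)) - 4416)*(-36 + 437) = (1/(-44 - 88*I*sqrt(11)) - 4416)*401 = (-4416 + 1/(-44 - 88*I*sqrt(11)))*401 = -1770816 + 401/(-44 - 88*I*sqrt(11))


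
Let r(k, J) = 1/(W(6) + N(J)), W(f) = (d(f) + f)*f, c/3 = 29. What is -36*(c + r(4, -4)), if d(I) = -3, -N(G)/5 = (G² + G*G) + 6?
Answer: -134667/43 ≈ -3131.8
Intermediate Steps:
c = 87 (c = 3*29 = 87)
N(G) = -30 - 10*G² (N(G) = -5*((G² + G*G) + 6) = -5*((G² + G²) + 6) = -5*(2*G² + 6) = -5*(6 + 2*G²) = -30 - 10*G²)
W(f) = f*(-3 + f) (W(f) = (-3 + f)*f = f*(-3 + f))
r(k, J) = 1/(-12 - 10*J²) (r(k, J) = 1/(6*(-3 + 6) + (-30 - 10*J²)) = 1/(6*3 + (-30 - 10*J²)) = 1/(18 + (-30 - 10*J²)) = 1/(-12 - 10*J²))
-36*(c + r(4, -4)) = -36*(87 - 1/(12 + 10*(-4)²)) = -36*(87 - 1/(12 + 10*16)) = -36*(87 - 1/(12 + 160)) = -36*(87 - 1/172) = -36*14963/172 = -134667/43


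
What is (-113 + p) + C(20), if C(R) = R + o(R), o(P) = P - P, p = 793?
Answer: 700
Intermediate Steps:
o(P) = 0
C(R) = R (C(R) = R + 0 = R)
(-113 + p) + C(20) = (-113 + 793) + 20 = 680 + 20 = 700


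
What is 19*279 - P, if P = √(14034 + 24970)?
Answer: 5301 - 14*√199 ≈ 5103.5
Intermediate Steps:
P = 14*√199 (P = √39004 = 14*√199 ≈ 197.49)
19*279 - P = 19*279 - 14*√199 = 5301 - 14*√199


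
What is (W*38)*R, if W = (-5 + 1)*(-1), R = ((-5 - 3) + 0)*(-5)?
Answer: 6080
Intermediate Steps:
R = 40 (R = (-8 + 0)*(-5) = -8*(-5) = 40)
W = 4 (W = -4*(-1) = 4)
(W*38)*R = (4*38)*40 = 152*40 = 6080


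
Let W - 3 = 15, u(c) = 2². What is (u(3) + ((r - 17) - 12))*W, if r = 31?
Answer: 108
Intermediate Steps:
u(c) = 4
W = 18 (W = 3 + 15 = 18)
(u(3) + ((r - 17) - 12))*W = (4 + ((31 - 17) - 12))*18 = (4 + (14 - 12))*18 = (4 + 2)*18 = 6*18 = 108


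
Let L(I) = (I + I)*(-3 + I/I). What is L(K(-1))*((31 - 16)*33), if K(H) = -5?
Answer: 9900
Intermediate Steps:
L(I) = -4*I (L(I) = (2*I)*(-3 + 1) = (2*I)*(-2) = -4*I)
L(K(-1))*((31 - 16)*33) = (-4*(-5))*((31 - 16)*33) = 20*(15*33) = 20*495 = 9900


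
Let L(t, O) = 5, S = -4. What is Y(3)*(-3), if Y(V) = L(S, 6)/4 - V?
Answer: 21/4 ≈ 5.2500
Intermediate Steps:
Y(V) = 5/4 - V
Y(3)*(-3) = (5/4 - 1*3)*(-3) = (5/4 - 3)*(-3) = -7/4*(-3) = 21/4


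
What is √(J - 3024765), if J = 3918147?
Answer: √893382 ≈ 945.19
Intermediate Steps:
√(J - 3024765) = √(3918147 - 3024765) = √893382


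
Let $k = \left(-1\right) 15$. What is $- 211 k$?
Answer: $3165$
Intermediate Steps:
$k = -15$
$- 211 k = \left(-211\right) \left(-15\right) = 3165$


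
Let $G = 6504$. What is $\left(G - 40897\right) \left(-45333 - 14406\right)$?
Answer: $2054603427$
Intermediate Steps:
$\left(G - 40897\right) \left(-45333 - 14406\right) = \left(6504 - 40897\right) \left(-45333 - 14406\right) = \left(-34393\right) \left(-59739\right) = 2054603427$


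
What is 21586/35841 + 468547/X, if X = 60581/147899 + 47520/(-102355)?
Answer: -4622158778957124983/539173904295 ≈ -8.5727e+6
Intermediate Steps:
X = -15043495/275240039 (X = 60581*(1/147899) + 47520*(-1/102355) = 60581/147899 - 864/1861 = -15043495/275240039 ≈ -0.054656)
21586/35841 + 468547/X = 21586/35841 + 468547/(-15043495/275240039) = 21586*(1/35841) + 468547*(-275240039/15043495) = 21586/35841 - 128962894553333/15043495 = -4622158778957124983/539173904295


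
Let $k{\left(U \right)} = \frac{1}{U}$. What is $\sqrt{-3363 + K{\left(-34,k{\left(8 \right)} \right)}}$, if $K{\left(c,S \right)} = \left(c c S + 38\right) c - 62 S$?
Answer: $\frac{i \sqrt{38303}}{2} \approx 97.856 i$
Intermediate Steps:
$K{\left(c,S \right)} = - 62 S + c \left(38 + S c^{2}\right)$ ($K{\left(c,S \right)} = \left(c^{2} S + 38\right) c - 62 S = \left(S c^{2} + 38\right) c - 62 S = \left(38 + S c^{2}\right) c - 62 S = c \left(38 + S c^{2}\right) - 62 S = - 62 S + c \left(38 + S c^{2}\right)$)
$\sqrt{-3363 + K{\left(-34,k{\left(8 \right)} \right)}} = \sqrt{-3363 + \left(- \frac{62}{8} + 38 \left(-34\right) + \frac{\left(-34\right)^{3}}{8}\right)} = \sqrt{-3363 - \frac{24851}{4}} = \sqrt{- \frac{38303}{4}} = \frac{i \sqrt{38303}}{2}$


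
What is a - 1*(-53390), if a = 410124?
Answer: 463514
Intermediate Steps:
a - 1*(-53390) = 410124 - 1*(-53390) = 410124 + 53390 = 463514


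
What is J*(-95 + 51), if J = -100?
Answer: 4400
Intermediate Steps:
J*(-95 + 51) = -100*(-95 + 51) = -100*(-44) = 4400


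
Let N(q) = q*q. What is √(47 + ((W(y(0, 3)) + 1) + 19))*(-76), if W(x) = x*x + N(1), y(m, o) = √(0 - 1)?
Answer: -76*√67 ≈ -622.09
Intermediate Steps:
N(q) = q²
y(m, o) = I (y(m, o) = √(-1) = I)
W(x) = 1 + x² (W(x) = x*x + 1² = x² + 1 = 1 + x²)
√(47 + ((W(y(0, 3)) + 1) + 19))*(-76) = √(47 + (((1 + I²) + 1) + 19))*(-76) = √(47 + (((1 - 1) + 1) + 19))*(-76) = √(47 + ((0 + 1) + 19))*(-76) = √(47 + (1 + 19))*(-76) = √(47 + 20)*(-76) = √67*(-76) = -76*√67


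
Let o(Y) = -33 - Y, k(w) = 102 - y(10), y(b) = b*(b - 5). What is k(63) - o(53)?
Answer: 138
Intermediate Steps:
y(b) = b*(-5 + b)
k(w) = 52 (k(w) = 102 - 10*(-5 + 10) = 102 - 10*5 = 102 - 1*50 = 102 - 50 = 52)
k(63) - o(53) = 52 - (-33 - 1*53) = 52 - (-33 - 53) = 52 - 1*(-86) = 52 + 86 = 138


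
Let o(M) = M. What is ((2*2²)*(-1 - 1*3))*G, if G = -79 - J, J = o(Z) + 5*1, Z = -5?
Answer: 2528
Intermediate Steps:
J = 0 (J = -5 + 5*1 = -5 + 5 = 0)
G = -79 (G = -79 - 1*0 = -79 + 0 = -79)
((2*2²)*(-1 - 1*3))*G = ((2*2²)*(-1 - 1*3))*(-79) = ((2*4)*(-1 - 3))*(-79) = (8*(-4))*(-79) = -32*(-79) = 2528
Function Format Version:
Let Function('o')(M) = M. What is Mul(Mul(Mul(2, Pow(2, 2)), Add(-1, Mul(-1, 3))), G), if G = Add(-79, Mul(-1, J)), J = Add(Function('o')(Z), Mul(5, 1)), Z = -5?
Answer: 2528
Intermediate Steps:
J = 0 (J = Add(-5, Mul(5, 1)) = Add(-5, 5) = 0)
G = -79 (G = Add(-79, Mul(-1, 0)) = Add(-79, 0) = -79)
Mul(Mul(Mul(2, Pow(2, 2)), Add(-1, Mul(-1, 3))), G) = Mul(Mul(Mul(2, Pow(2, 2)), Add(-1, Mul(-1, 3))), -79) = Mul(Mul(Mul(2, 4), Add(-1, -3)), -79) = Mul(Mul(8, -4), -79) = Mul(-32, -79) = 2528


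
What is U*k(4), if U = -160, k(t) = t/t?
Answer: -160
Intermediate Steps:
k(t) = 1
U*k(4) = -160*1 = -160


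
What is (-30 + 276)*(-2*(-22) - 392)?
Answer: -85608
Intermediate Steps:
(-30 + 276)*(-2*(-22) - 392) = 246*(44 - 392) = 246*(-348) = -85608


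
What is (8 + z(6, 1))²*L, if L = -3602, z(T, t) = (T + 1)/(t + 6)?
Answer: -291762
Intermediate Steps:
z(T, t) = (1 + T)/(6 + t)
(8 + z(6, 1))²*L = (8 + (1 + 6)/(6 + 1))²*(-3602) = (8 + 7/7)²*(-3602) = (8 + (⅐)*7)²*(-3602) = (8 + 1)²*(-3602) = 9²*(-3602) = 81*(-3602) = -291762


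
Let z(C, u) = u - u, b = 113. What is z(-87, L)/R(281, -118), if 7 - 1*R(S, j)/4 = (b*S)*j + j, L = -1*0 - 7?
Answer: 0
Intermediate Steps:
L = -7 (L = 0 - 7 = -7)
R(S, j) = 28 - 4*j - 452*S*j (R(S, j) = 28 - 4*((113*S)*j + j) = 28 - 4*(113*S*j + j) = 28 - 4*(j + 113*S*j) = 28 + (-4*j - 452*S*j) = 28 - 4*j - 452*S*j)
z(C, u) = 0
z(-87, L)/R(281, -118) = 0/(28 - 4*(-118) - 452*281*(-118)) = 0/(28 + 472 + 14987416) = 0/14987916 = 0*(1/14987916) = 0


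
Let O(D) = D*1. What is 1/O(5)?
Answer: ⅕ ≈ 0.20000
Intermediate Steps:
O(D) = D
1/O(5) = 1/5 = ⅕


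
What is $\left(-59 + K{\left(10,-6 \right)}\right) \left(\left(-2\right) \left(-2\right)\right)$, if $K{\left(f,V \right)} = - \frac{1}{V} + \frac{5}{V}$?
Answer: $- \frac{716}{3} \approx -238.67$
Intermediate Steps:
$K{\left(f,V \right)} = \frac{4}{V}$
$\left(-59 + K{\left(10,-6 \right)}\right) \left(\left(-2\right) \left(-2\right)\right) = \left(-59 + \frac{4}{-6}\right) \left(\left(-2\right) \left(-2\right)\right) = \left(-59 + 4 \left(- \frac{1}{6}\right)\right) 4 = \left(-59 - \frac{2}{3}\right) 4 = \left(- \frac{179}{3}\right) 4 = - \frac{716}{3}$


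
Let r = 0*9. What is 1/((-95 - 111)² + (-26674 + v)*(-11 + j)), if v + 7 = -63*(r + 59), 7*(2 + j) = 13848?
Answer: -7/417888234 ≈ -1.6751e-8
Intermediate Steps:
j = 13834/7 (j = -2 + (⅐)*13848 = -2 + 13848/7 = 13834/7 ≈ 1976.3)
r = 0
v = -3724 (v = -7 - 63*(0 + 59) = -7 - 63*59 = -7 - 3717 = -3724)
1/((-95 - 111)² + (-26674 + v)*(-11 + j)) = 1/((-95 - 111)² + (-26674 - 3724)*(-11 + 13834/7)) = 1/((-206)² - 30398*13757/7) = 1/(42436 - 418185286/7) = 1/(-417888234/7) = -7/417888234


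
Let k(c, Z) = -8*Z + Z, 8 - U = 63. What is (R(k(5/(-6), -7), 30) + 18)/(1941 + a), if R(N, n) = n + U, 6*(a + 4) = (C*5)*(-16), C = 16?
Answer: -21/5171 ≈ -0.0040611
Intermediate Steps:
U = -55 (U = 8 - 1*63 = 8 - 63 = -55)
k(c, Z) = -7*Z
a = -652/3 (a = -4 + ((16*5)*(-16))/6 = -4 + (80*(-16))/6 = -4 + (⅙)*(-1280) = -4 - 640/3 = -652/3 ≈ -217.33)
R(N, n) = -55 + n (R(N, n) = n - 55 = -55 + n)
(R(k(5/(-6), -7), 30) + 18)/(1941 + a) = ((-55 + 30) + 18)/(1941 - 652/3) = (-25 + 18)/(5171/3) = -7*3/5171 = -21/5171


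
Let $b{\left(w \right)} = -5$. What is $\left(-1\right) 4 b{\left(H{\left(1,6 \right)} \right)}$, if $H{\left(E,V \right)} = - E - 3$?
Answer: $20$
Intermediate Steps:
$H{\left(E,V \right)} = -3 - E$
$\left(-1\right) 4 b{\left(H{\left(1,6 \right)} \right)} = \left(-1\right) 4 \left(-5\right) = \left(-4\right) \left(-5\right) = 20$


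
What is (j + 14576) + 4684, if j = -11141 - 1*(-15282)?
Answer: 23401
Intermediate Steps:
j = 4141 (j = -11141 + 15282 = 4141)
(j + 14576) + 4684 = (4141 + 14576) + 4684 = 18717 + 4684 = 23401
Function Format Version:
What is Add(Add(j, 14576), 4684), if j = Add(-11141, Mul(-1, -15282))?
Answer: 23401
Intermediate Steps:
j = 4141 (j = Add(-11141, 15282) = 4141)
Add(Add(j, 14576), 4684) = Add(Add(4141, 14576), 4684) = Add(18717, 4684) = 23401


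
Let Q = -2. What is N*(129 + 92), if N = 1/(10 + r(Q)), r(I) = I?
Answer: 221/8 ≈ 27.625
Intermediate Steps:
N = ⅛ (N = 1/(10 - 2) = 1/8 = ⅛ ≈ 0.12500)
N*(129 + 92) = (129 + 92)/8 = (⅛)*221 = 221/8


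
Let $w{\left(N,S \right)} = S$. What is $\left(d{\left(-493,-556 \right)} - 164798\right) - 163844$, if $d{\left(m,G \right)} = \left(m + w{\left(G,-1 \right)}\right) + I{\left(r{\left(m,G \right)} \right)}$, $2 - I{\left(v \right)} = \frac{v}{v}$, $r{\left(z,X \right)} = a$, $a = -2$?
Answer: $-329135$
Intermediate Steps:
$r{\left(z,X \right)} = -2$
$I{\left(v \right)} = 1$ ($I{\left(v \right)} = 2 - \frac{v}{v} = 2 - 1 = 1$)
$d{\left(m,G \right)} = m$ ($d{\left(m,G \right)} = \left(m - 1\right) + 1 = \left(-1 + m\right) + 1 = m$)
$\left(d{\left(-493,-556 \right)} - 164798\right) - 163844 = \left(-493 - 164798\right) - 163844 = -165291 - 163844 = -329135$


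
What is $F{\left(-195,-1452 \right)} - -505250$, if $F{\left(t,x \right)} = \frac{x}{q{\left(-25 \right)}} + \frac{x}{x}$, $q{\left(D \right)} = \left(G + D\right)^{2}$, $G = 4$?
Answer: $\frac{74271413}{147} \approx 5.0525 \cdot 10^{5}$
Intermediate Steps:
$q{\left(D \right)} = \left(4 + D\right)^{2}$
$F{\left(t,x \right)} = 1 + \frac{x}{441}$ ($F{\left(t,x \right)} = \frac{x}{\left(4 - 25\right)^{2}} + \frac{x}{x} = \frac{x}{\left(-21\right)^{2}} + 1 = \frac{x}{441} + 1 = 1 + \frac{x}{441}$)
$F{\left(-195,-1452 \right)} - -505250 = \left(1 + \frac{1}{441} \left(-1452\right)\right) - -505250 = \left(1 - \frac{484}{147}\right) + 505250 = - \frac{337}{147} + 505250 = \frac{74271413}{147}$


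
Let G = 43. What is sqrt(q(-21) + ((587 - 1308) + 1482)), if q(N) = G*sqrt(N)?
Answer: sqrt(761 + 43*I*sqrt(21)) ≈ 27.813 + 3.5425*I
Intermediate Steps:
q(N) = 43*sqrt(N)
sqrt(q(-21) + ((587 - 1308) + 1482)) = sqrt(43*sqrt(-21) + ((587 - 1308) + 1482)) = sqrt(43*(I*sqrt(21)) + (-721 + 1482)) = sqrt(43*I*sqrt(21) + 761) = sqrt(761 + 43*I*sqrt(21))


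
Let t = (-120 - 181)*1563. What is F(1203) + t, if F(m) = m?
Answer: -469260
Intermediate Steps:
t = -470463 (t = -301*1563 = -470463)
F(1203) + t = 1203 - 470463 = -469260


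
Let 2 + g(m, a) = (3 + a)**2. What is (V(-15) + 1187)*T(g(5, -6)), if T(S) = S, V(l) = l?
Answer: 8204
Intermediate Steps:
g(m, a) = -2 + (3 + a)**2
(V(-15) + 1187)*T(g(5, -6)) = (-15 + 1187)*(-2 + (3 - 6)**2) = 1172*(-2 + (-3)**2) = 1172*(-2 + 9) = 1172*7 = 8204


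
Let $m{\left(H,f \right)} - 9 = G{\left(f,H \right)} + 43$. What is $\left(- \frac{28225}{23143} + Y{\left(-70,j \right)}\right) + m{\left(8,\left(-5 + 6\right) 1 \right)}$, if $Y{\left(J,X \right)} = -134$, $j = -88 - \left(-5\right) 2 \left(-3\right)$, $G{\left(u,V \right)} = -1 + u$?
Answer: $- \frac{1925951}{23143} \approx -83.22$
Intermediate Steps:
$j = -118$ ($j = -88 - \left(-10\right) \left(-3\right) = -88 - 30 = -118$)
$m{\left(H,f \right)} = 51 + f$ ($m{\left(H,f \right)} = 9 + \left(\left(-1 + f\right) + 43\right) = 9 + \left(42 + f\right) = 51 + f$)
$\left(- \frac{28225}{23143} + Y{\left(-70,j \right)}\right) + m{\left(8,\left(-5 + 6\right) 1 \right)} = \left(- \frac{28225}{23143} - 134\right) + \left(51 + \left(-5 + 6\right) 1\right) = \left(\left(-28225\right) \frac{1}{23143} - 134\right) + \left(51 + 1 \cdot 1\right) = \left(- \frac{28225}{23143} - 134\right) + \left(51 + 1\right) = - \frac{3129387}{23143} + 52 = - \frac{1925951}{23143}$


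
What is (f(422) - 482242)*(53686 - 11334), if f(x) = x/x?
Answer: -20423870832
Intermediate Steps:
f(x) = 1
(f(422) - 482242)*(53686 - 11334) = (1 - 482242)*(53686 - 11334) = -482241*42352 = -20423870832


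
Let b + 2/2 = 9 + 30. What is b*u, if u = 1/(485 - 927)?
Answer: -19/221 ≈ -0.085973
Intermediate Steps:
b = 38 (b = -1 + (9 + 30) = -1 + 39 = 38)
u = -1/442 (u = 1/(-442) = -1/442 ≈ -0.0022624)
b*u = 38*(-1/442) = -19/221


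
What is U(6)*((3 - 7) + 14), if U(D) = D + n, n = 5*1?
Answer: 110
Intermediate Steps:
n = 5
U(D) = 5 + D (U(D) = D + 5 = 5 + D)
U(6)*((3 - 7) + 14) = (5 + 6)*((3 - 7) + 14) = 11*(-4 + 14) = 11*10 = 110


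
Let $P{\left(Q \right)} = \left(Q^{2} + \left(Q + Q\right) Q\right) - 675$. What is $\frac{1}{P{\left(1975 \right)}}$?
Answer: $\frac{1}{11701200} \approx 8.5461 \cdot 10^{-8}$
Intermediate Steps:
$P{\left(Q \right)} = -675 + 3 Q^{2}$ ($P{\left(Q \right)} = \left(Q^{2} + 2 Q Q\right) - 675 = \left(Q^{2} + 2 Q^{2}\right) - 675 = 3 Q^{2} - 675 = -675 + 3 Q^{2}$)
$\frac{1}{P{\left(1975 \right)}} = \frac{1}{-675 + 3 \cdot 1975^{2}} = \frac{1}{-675 + 3 \cdot 3900625} = \frac{1}{-675 + 11701875} = \frac{1}{11701200}$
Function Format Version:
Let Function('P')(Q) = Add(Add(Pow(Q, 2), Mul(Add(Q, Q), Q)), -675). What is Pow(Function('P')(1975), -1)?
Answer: Rational(1, 11701200) ≈ 8.5461e-8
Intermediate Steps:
Function('P')(Q) = Add(-675, Mul(3, Pow(Q, 2))) (Function('P')(Q) = Add(Add(Pow(Q, 2), Mul(Mul(2, Q), Q)), -675) = Add(Add(Pow(Q, 2), Mul(2, Pow(Q, 2))), -675) = Add(Mul(3, Pow(Q, 2)), -675) = Add(-675, Mul(3, Pow(Q, 2))))
Pow(Function('P')(1975), -1) = Pow(Add(-675, Mul(3, Pow(1975, 2))), -1) = Pow(Add(-675, Mul(3, 3900625)), -1) = Pow(Add(-675, 11701875), -1) = Pow(11701200, -1) = Rational(1, 11701200)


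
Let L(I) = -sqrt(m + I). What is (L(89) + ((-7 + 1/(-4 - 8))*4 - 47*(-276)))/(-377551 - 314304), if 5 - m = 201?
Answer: -38831/2075565 + I*sqrt(107)/691855 ≈ -0.018709 + 1.4951e-5*I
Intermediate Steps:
m = -196 (m = 5 - 1*201 = 5 - 201 = -196)
L(I) = -sqrt(-196 + I)
(L(89) + ((-7 + 1/(-4 - 8))*4 - 47*(-276)))/(-377551 - 314304) = (-sqrt(-196 + 89) + ((-7 + 1/(-4 - 8))*4 - 47*(-276)))/(-377551 - 314304) = (-sqrt(-107) + ((-7 + 1/(-12))*4 + 12972))/(-691855) = (-I*sqrt(107) + ((-7 - 1/12)*4 + 12972))*(-1/691855) = (-I*sqrt(107) + (-85/12*4 + 12972))*(-1/691855) = (-I*sqrt(107) + (-85/3 + 12972))*(-1/691855) = (-I*sqrt(107) + 38831/3)*(-1/691855) = (38831/3 - I*sqrt(107))*(-1/691855) = -38831/2075565 + I*sqrt(107)/691855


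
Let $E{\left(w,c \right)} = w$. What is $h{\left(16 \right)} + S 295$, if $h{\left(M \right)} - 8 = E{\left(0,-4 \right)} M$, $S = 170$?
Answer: $50158$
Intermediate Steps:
$h{\left(M \right)} = 8$ ($h{\left(M \right)} = 8 + 0 M = 8 + 0 = 8$)
$h{\left(16 \right)} + S 295 = 8 + 170 \cdot 295 = 8 + 50150 = 50158$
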